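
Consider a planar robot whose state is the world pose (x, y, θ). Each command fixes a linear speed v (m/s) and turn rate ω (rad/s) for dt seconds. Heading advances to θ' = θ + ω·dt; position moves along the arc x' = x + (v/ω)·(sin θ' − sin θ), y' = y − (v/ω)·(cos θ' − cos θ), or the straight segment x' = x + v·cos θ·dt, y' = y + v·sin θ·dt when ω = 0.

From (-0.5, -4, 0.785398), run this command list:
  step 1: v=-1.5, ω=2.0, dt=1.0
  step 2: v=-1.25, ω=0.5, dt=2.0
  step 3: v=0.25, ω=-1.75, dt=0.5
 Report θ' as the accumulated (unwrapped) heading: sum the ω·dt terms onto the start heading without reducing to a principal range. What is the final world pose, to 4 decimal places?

step 1: θ'=2.7854 (R=-0.7500) → pose (-0.2312, -5.2333, 2.7854)
step 2: θ'=3.7854 (R=-2.5000) → pose (2.1412, -4.8897, 3.7854)
step 3: θ'=2.9104 (R=-0.1429) → pose (2.0227, -4.9145, 2.9104)

(2.0227, -4.9145, 2.9104)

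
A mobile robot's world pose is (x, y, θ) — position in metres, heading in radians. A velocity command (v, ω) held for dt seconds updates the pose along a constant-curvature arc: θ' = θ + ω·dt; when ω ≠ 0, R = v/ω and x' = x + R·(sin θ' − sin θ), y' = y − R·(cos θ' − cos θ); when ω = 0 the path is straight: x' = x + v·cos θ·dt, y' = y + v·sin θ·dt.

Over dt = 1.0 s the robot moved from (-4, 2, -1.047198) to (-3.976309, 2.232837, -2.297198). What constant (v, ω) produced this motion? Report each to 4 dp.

v = -0.2500, ω = -1.2500

Δθ = -2.297198 − -1.047198 = -1.250000
ω = Δθ/dt = -1.250000/1.0 = -1.2500
R = −Δy/(cos θ' − cos θ) = 0.2000
v = R·ω = 0.2000·-1.2500 = -0.2500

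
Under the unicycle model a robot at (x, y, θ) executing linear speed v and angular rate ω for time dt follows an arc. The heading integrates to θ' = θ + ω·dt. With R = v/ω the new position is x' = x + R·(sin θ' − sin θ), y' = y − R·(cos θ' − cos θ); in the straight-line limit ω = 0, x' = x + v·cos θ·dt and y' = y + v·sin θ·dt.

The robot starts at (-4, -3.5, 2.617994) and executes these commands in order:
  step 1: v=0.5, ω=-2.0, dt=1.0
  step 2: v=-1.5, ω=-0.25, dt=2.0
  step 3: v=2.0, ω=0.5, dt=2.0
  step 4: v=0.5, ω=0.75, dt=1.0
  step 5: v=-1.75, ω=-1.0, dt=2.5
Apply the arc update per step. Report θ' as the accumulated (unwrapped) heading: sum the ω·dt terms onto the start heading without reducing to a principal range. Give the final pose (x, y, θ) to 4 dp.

(-6.3331, -3.3631, -0.6320)

step 1: θ'=0.6180 (R=-0.2500) → pose (-4.0199, -3.0797, 0.6180)
step 2: θ'=0.1180 (R=6.0000) → pose (-6.7899, -4.1478, 0.1180)
step 3: θ'=1.1180 (R=4.0000) → pose (-3.6639, -1.9255, 1.1180)
step 4: θ'=1.8680 (R=0.6667) → pose (-3.6260, -1.4386, 1.8680)
step 5: θ'=-0.6320 (R=1.7500) → pose (-6.3331, -3.3631, -0.6320)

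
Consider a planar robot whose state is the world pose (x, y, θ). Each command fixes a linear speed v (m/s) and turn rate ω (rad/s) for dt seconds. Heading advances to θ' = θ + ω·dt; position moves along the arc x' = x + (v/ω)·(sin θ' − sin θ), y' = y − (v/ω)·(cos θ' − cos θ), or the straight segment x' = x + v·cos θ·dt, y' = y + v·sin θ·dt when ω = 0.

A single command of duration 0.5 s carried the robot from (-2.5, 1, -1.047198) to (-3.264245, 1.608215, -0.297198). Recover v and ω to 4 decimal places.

v = -2.0000, ω = 1.5000

Δθ = -0.297198 − -1.047198 = 0.750000
ω = Δθ/dt = 0.750000/0.5 = 1.5000
R = Δx/(sin θ' − sin θ) = -1.3333
v = R·ω = -1.3333·1.5000 = -2.0000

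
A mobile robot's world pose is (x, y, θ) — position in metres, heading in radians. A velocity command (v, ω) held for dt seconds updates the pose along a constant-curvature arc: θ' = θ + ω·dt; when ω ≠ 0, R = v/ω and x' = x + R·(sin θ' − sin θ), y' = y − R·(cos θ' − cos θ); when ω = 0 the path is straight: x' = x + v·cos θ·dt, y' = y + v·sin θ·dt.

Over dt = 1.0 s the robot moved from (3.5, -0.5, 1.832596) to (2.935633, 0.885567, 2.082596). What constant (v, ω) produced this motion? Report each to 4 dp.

Δθ = 2.082596 − 1.832596 = 0.250000
ω = Δθ/dt = 0.250000/1.0 = 0.2500
R = −Δy/(cos θ' − cos θ) = 6.0000
v = R·ω = 6.0000·0.2500 = 1.5000

v = 1.5000, ω = 0.2500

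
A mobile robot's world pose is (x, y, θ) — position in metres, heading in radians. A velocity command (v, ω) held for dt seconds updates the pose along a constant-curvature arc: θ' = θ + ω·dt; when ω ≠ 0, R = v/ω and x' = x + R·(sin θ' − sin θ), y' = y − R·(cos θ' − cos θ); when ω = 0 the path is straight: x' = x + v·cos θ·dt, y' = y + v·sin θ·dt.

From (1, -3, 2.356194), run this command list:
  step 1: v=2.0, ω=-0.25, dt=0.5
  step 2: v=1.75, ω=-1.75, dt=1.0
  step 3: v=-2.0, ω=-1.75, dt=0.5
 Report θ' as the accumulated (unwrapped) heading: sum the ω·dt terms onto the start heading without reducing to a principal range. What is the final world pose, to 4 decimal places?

step 1: θ'=2.2312 (R=-8.0000) → pose (0.3389, -2.2506, 2.2312)
step 2: θ'=0.4812 (R=-1.0000) → pose (0.6658, -0.7507, 0.4812)
step 3: θ'=-0.3938 (R=1.1429) → pose (-0.3017, -0.7930, -0.3938)

(-0.3017, -0.7930, -0.3938)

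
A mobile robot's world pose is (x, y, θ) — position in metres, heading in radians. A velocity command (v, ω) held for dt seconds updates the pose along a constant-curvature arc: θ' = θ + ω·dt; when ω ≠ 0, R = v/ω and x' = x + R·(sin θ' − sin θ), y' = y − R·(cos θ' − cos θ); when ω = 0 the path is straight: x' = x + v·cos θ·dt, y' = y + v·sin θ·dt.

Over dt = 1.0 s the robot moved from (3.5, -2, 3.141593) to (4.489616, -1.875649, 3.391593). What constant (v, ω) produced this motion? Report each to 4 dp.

Δθ = 3.391593 − 3.141593 = 0.250000
ω = Δθ/dt = 0.250000/1.0 = 0.2500
R = Δx/(sin θ' − sin θ) = -4.0000
v = R·ω = -4.0000·0.2500 = -1.0000

v = -1.0000, ω = 0.2500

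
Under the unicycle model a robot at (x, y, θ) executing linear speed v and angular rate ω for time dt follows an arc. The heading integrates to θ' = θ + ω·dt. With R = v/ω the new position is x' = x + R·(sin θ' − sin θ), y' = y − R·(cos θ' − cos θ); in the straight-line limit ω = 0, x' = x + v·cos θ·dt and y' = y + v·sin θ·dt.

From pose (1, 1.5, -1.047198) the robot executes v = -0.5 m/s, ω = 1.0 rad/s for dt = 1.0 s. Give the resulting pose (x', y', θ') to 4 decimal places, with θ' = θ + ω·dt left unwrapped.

(0.5906, 1.7494, -0.0472)

θ' = -1.0472 + 1.0·1.0 = -0.0472
R = v/ω = -0.5/1.0 = -0.5000
x' = 1 + -0.5000·(sin -0.0472 − sin -1.0472) = 0.5906
y' = 1.5 − -0.5000·(cos -0.0472 − cos -1.0472) = 1.7494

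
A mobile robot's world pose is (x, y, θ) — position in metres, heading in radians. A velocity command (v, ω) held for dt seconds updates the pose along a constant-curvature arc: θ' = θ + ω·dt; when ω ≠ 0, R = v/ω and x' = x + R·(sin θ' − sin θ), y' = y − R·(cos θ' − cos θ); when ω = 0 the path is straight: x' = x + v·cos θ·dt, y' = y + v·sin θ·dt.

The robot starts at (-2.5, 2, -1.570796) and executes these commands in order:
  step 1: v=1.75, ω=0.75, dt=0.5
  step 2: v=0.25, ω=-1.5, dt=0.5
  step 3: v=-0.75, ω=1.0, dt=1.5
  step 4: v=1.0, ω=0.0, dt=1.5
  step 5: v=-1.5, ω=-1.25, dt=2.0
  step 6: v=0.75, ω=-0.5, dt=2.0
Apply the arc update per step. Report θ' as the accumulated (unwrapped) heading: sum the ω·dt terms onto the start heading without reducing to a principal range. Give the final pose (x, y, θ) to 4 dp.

step 1: θ'=-1.1958 (R=2.3333) → pose (-2.3379, 1.1454, -1.1958)
step 2: θ'=-1.9458 (R=-0.1667) → pose (-2.3379, 1.0233, -1.9458)
step 3: θ'=-0.4458 (R=-0.7500) → pose (-2.7123, 1.9747, -0.4458)
step 4: θ'=-0.4458 (straight) → pose (-1.3589, 1.3279, -0.4458)
step 5: θ'=-2.9458 (R=1.2000) → pose (-1.0750, 3.5877, -2.9458)
step 6: θ'=-3.9458 (R=-1.5000) → pose (-2.4472, 4.0185, -3.9458)

(-2.4472, 4.0185, -3.9458)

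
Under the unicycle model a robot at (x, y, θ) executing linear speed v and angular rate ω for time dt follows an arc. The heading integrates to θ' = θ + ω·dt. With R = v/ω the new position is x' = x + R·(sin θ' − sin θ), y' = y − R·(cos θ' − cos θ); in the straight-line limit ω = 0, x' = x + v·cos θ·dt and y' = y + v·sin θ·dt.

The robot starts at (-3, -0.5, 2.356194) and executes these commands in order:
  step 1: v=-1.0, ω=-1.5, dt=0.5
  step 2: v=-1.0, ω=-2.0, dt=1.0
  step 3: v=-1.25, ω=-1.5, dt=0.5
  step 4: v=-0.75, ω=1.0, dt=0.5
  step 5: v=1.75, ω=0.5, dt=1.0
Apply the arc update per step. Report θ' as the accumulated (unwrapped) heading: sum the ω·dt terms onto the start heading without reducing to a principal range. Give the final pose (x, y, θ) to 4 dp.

step 1: θ'=1.6062 (R=0.6667) → pose (-2.8052, -0.9478, 1.6062)
step 2: θ'=-0.3938 (R=0.5000) → pose (-3.4967, -1.4272, -0.3938)
step 3: θ'=-1.1438 (R=0.8333) → pose (-3.9355, -1.0028, -1.1438)
step 4: θ'=-0.6438 (R=-0.7500) → pose (-4.1679, -0.7135, -0.6438)
step 5: θ'=-0.1438 (R=3.5000) → pose (-2.5687, -1.3780, -0.1438)

(-2.5687, -1.3780, -0.1438)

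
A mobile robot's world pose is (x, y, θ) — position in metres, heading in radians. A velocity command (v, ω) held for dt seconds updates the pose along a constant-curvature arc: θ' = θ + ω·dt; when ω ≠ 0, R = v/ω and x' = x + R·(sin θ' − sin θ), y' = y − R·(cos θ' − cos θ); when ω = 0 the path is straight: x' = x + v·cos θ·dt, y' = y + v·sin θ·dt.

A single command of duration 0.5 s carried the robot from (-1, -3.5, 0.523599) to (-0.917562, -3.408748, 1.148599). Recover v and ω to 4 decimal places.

Δθ = 1.148599 − 0.523599 = 0.625000
ω = Δθ/dt = 0.625000/0.5 = 1.2500
R = −Δy/(cos θ' − cos θ) = 0.2000
v = R·ω = 0.2000·1.2500 = 0.2500

v = 0.2500, ω = 1.2500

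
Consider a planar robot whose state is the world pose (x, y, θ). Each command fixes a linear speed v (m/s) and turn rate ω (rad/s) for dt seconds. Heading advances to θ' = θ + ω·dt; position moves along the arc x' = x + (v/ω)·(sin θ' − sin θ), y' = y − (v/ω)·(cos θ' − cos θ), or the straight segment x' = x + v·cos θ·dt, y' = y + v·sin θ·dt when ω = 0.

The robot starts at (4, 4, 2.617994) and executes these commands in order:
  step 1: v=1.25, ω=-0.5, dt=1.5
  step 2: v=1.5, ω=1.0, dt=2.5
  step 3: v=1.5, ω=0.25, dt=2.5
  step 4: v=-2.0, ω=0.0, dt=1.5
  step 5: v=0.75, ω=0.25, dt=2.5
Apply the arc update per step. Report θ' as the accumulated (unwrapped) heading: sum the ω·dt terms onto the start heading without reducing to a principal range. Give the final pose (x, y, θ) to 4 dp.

step 1: θ'=1.8680 (R=-2.5000) → pose (2.8596, 5.4330, 1.8680)
step 2: θ'=4.3680 (R=1.5000) → pose (0.0134, 5.5001, 4.3680)
step 3: θ'=4.9930 (R=6.0000) → pose (-0.1042, 1.8128, 4.9930)
step 4: θ'=4.9930 (straight) → pose (-0.9350, 4.6954, 4.9930)
step 5: θ'=5.6180 (R=3.0000) → pose (0.0960, 3.1658, 5.6180)

(0.0960, 3.1658, 5.6180)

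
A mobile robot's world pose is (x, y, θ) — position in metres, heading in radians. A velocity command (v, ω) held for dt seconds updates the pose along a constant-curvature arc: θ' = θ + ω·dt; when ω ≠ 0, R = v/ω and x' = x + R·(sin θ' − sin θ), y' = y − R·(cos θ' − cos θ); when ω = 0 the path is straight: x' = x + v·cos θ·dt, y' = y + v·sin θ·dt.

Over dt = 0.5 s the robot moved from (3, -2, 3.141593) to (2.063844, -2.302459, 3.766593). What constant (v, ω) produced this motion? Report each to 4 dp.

Δθ = 3.766593 − 3.141593 = 0.625000
ω = Δθ/dt = 0.625000/0.5 = 1.2500
R = Δx/(sin θ' − sin θ) = 1.6000
v = R·ω = 1.6000·1.2500 = 2.0000

v = 2.0000, ω = 1.2500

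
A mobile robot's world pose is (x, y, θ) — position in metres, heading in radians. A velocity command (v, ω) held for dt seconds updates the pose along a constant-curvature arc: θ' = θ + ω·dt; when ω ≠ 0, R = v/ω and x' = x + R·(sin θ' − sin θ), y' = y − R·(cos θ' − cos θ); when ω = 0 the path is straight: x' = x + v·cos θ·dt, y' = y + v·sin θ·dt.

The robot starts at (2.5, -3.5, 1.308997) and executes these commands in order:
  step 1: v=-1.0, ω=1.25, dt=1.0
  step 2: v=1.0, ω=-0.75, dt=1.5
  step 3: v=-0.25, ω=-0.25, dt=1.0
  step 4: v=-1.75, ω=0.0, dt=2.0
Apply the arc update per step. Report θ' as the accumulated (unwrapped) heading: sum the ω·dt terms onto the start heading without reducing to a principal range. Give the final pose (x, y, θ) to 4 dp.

step 1: θ'=2.5590 (R=-0.8000) → pose (2.8326, -4.3751, 2.5590)
step 2: θ'=1.4340 (R=-1.3333) → pose (2.2453, -3.0799, 1.4340)
step 3: θ'=1.1840 (R=1.0000) → pose (2.1808, -3.3207, 1.1840)
step 4: θ'=1.1840 (straight) → pose (0.8605, -6.5621, 1.1840)

(0.8605, -6.5621, 1.1840)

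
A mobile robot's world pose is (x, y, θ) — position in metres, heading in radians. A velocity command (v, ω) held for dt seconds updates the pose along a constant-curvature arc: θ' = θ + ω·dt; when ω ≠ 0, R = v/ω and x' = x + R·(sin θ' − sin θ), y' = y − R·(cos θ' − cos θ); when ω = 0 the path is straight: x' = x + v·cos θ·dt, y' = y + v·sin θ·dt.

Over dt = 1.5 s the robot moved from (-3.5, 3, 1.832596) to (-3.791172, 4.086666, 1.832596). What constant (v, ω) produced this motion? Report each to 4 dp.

v = 0.7500, ω = 0.0000

Δθ = 1.832596 − 1.832596 = 0.000000
ω = Δθ/dt = 0.000000/1.5 = 0.0000
ω = 0 → v = (Δx·cos θ + Δy·sin θ)/dt = 0.7500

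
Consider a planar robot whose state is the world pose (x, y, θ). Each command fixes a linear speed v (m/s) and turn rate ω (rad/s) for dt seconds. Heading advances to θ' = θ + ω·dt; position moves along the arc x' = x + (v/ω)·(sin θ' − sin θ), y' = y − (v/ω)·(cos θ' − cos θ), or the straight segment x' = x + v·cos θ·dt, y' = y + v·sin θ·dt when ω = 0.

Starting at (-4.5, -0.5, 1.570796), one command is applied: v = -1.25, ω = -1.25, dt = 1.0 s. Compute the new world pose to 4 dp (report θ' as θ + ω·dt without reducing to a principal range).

(-5.1847, -1.4490, 0.3208)

θ' = 1.5708 + -1.25·1.0 = 0.3208
R = v/ω = -1.25/-1.25 = 1.0000
x' = -4.5 + 1.0000·(sin 0.3208 − sin 1.5708) = -5.1847
y' = -0.5 − 1.0000·(cos 0.3208 − cos 1.5708) = -1.4490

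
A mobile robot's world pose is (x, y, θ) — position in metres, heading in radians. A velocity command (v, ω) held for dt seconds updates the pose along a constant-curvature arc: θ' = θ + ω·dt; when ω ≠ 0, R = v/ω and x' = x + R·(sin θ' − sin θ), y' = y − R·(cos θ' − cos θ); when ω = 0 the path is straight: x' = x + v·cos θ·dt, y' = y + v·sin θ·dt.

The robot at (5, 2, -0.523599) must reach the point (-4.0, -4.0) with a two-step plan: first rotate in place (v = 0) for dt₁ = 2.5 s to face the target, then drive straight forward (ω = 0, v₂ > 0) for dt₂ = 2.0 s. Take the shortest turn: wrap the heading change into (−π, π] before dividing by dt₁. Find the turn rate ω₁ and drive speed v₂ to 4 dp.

ω₁ = -0.8120, v₂ = 5.4083

heading to target = atan2(-4−2, -4−5) = -2.5536
Δθ = wrap(-2.5536 − -0.5236) = -2.0300; ω₁ = Δθ/dt₁ = -0.8120
distance = √((-4−5)² + (-4−2)²) = 10.8167; v₂ = distance/dt₂ = 5.4083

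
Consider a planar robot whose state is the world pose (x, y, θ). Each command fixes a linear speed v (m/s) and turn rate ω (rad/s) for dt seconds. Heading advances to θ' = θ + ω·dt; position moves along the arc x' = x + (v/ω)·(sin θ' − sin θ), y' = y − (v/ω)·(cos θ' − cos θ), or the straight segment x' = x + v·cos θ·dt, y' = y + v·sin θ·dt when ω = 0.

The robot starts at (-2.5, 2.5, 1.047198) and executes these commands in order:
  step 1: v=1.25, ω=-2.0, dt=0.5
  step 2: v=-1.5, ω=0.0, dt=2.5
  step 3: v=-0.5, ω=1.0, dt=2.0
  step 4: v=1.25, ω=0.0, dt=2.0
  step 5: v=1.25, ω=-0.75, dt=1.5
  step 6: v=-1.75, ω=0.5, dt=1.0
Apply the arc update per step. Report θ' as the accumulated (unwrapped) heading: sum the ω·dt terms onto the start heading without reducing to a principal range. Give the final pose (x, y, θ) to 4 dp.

step 1: θ'=0.0472 (R=-0.6250) → pose (-1.9882, 2.8118, 0.0472)
step 2: θ'=0.0472 (straight) → pose (-5.7340, 2.6349, 0.0472)
step 3: θ'=2.0472 (R=-0.5000) → pose (-6.1548, 1.9061, 2.0472)
step 4: θ'=2.0472 (straight) → pose (-7.3012, 4.1278, 2.0472)
step 5: θ'=0.9222 (R=-1.6667) → pose (-7.1484, 5.8989, 0.9222)
step 6: θ'=1.4222 (R=-3.5000) → pose (-7.8205, 4.3028, 1.4222)

(-7.8205, 4.3028, 1.4222)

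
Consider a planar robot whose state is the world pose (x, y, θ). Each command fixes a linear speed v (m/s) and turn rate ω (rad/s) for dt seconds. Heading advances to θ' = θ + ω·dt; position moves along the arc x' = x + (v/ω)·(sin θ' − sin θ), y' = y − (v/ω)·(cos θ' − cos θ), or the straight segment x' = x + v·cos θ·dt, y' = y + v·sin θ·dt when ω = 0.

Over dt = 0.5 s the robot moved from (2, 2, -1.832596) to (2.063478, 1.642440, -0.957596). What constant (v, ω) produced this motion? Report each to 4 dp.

Δθ = -0.957596 − -1.832596 = 0.875000
ω = Δθ/dt = 0.875000/0.5 = 1.7500
R = −Δy/(cos θ' − cos θ) = 0.4286
v = R·ω = 0.4286·1.7500 = 0.7500

v = 0.7500, ω = 1.7500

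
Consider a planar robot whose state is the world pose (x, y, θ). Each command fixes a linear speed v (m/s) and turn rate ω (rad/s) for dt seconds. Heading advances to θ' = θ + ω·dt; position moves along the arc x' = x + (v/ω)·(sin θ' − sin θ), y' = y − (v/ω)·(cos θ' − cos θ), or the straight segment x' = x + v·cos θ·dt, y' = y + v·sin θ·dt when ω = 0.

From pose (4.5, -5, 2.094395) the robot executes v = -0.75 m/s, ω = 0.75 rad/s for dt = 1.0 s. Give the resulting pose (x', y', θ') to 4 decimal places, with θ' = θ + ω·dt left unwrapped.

(5.0732, -5.4562, 2.8444)

θ' = 2.0944 + 0.75·1.0 = 2.8444
R = v/ω = -0.75/0.75 = -1.0000
x' = 4.5 + -1.0000·(sin 2.8444 − sin 2.0944) = 5.0732
y' = -5 − -1.0000·(cos 2.8444 − cos 2.0944) = -5.4562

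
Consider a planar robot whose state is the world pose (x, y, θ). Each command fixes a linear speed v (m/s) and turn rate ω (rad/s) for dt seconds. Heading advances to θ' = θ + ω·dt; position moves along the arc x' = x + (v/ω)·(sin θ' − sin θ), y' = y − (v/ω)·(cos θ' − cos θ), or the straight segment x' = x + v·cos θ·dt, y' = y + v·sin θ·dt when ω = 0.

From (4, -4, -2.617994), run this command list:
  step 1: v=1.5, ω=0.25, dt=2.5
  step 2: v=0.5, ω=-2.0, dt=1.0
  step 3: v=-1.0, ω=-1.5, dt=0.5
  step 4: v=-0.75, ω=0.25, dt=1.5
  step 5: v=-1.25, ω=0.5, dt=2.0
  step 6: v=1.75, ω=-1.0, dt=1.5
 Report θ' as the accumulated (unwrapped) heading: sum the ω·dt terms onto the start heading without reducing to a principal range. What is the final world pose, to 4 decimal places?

step 1: θ'=-1.9930 (R=6.0000) → pose (1.5269, -6.7376, -1.9930)
step 2: θ'=-3.9930 (R=-0.2500) → pose (1.1108, -6.7998, -3.9930)
step 3: θ'=-4.7430 (R=0.6667) → pose (1.2756, -7.2595, -4.7430)
step 4: θ'=-4.3680 (R=-3.0000) → pose (1.4504, -8.3642, -4.3680)
step 5: θ'=-3.3680 (R=-2.5000) → pose (3.2424, -9.9563, -3.3680)
step 6: θ'=-4.8680 (R=-1.7500) → pose (1.9064, -7.9798, -4.8680)

(1.9064, -7.9798, -4.8680)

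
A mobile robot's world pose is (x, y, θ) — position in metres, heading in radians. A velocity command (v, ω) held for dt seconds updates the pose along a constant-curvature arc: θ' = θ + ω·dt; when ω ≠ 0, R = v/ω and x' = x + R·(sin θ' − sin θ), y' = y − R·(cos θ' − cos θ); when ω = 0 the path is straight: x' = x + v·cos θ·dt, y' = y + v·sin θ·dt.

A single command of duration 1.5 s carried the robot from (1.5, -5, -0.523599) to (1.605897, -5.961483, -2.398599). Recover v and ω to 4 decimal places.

v = 0.7500, ω = -1.2500

Δθ = -2.398599 − -0.523599 = -1.875000
ω = Δθ/dt = -1.875000/1.5 = -1.2500
R = −Δy/(cos θ' − cos θ) = -0.6000
v = R·ω = -0.6000·-1.2500 = 0.7500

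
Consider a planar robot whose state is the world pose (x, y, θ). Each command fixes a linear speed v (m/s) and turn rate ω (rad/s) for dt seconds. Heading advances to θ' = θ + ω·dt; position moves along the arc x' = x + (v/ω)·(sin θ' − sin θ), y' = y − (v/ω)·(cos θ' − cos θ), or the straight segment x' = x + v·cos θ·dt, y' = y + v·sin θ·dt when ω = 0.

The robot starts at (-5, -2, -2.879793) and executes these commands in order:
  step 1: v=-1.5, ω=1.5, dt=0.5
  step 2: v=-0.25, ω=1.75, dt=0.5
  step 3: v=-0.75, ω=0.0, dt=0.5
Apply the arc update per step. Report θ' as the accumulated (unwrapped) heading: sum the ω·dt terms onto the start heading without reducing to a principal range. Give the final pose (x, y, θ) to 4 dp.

step 1: θ'=-2.1298 (R=-1.0000) → pose (-4.4110, -1.5644, -2.1298)
step 2: θ'=-1.2548 (R=-0.1429) → pose (-4.3964, -1.4443, -1.2548)
step 3: θ'=-1.2548 (straight) → pose (-4.5129, -1.0878, -1.2548)

(-4.5129, -1.0878, -1.2548)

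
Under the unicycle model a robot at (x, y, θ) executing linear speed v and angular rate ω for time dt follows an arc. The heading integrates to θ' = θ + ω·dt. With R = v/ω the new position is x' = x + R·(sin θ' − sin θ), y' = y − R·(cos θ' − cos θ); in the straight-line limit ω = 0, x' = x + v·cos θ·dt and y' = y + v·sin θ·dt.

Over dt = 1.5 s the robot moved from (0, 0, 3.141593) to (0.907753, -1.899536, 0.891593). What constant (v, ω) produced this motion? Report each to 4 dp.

v = -1.7500, ω = -1.5000

Δθ = 0.891593 − 3.141593 = -2.250000
ω = Δθ/dt = -2.250000/1.5 = -1.5000
R = −Δy/(cos θ' − cos θ) = 1.1667
v = R·ω = 1.1667·-1.5000 = -1.7500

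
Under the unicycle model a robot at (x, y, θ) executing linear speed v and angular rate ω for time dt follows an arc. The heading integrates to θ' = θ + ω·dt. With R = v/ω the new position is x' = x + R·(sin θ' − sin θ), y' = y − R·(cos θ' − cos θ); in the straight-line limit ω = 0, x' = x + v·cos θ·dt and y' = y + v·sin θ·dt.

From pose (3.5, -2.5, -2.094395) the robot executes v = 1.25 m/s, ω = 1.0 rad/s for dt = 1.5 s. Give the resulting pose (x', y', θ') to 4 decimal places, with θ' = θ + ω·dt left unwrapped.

(3.8825, -4.1606, -0.5944)

θ' = -2.0944 + 1.0·1.5 = -0.5944
R = v/ω = 1.25/1.0 = 1.2500
x' = 3.5 + 1.2500·(sin -0.5944 − sin -2.0944) = 3.8825
y' = -2.5 − 1.2500·(cos -0.5944 − cos -2.0944) = -4.1606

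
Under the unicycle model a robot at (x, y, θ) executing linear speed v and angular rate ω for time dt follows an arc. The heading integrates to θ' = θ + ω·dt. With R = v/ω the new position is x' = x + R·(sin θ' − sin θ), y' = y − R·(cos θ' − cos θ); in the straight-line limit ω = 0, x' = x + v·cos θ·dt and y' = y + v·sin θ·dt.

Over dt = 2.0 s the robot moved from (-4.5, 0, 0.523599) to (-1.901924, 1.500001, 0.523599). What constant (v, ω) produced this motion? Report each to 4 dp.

Δθ = 0.523599 − 0.523599 = 0.000000
ω = Δθ/dt = 0.000000/2.0 = 0.0000
ω = 0 → v = (Δx·cos θ + Δy·sin θ)/dt = 1.5000

v = 1.5000, ω = 0.0000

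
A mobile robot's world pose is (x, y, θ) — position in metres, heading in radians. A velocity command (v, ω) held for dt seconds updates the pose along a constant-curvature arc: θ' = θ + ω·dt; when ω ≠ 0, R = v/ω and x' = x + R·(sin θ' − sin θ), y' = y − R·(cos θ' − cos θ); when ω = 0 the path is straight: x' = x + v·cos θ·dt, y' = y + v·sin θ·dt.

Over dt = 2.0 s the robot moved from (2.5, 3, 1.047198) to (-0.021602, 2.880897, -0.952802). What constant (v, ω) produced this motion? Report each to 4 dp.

v = -1.5000, ω = -1.0000

Δθ = -0.952802 − 1.047198 = -2.000000
ω = Δθ/dt = -2.000000/2.0 = -1.0000
R = Δx/(sin θ' − sin θ) = 1.5000
v = R·ω = 1.5000·-1.0000 = -1.5000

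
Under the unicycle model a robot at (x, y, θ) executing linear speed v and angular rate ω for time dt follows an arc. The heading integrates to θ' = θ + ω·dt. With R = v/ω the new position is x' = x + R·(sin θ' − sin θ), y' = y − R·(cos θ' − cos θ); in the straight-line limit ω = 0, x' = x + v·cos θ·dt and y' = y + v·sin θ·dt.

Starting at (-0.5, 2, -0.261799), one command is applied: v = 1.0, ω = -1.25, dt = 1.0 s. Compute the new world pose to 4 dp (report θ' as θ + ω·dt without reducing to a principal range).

(0.0916, 1.2744, -1.5118)

θ' = -0.2618 + -1.25·1.0 = -1.5118
R = v/ω = 1.0/-1.25 = -0.8000
x' = -0.5 + -0.8000·(sin -1.5118 − sin -0.2618) = 0.0916
y' = 2 − -0.8000·(cos -1.5118 − cos -0.2618) = 1.2744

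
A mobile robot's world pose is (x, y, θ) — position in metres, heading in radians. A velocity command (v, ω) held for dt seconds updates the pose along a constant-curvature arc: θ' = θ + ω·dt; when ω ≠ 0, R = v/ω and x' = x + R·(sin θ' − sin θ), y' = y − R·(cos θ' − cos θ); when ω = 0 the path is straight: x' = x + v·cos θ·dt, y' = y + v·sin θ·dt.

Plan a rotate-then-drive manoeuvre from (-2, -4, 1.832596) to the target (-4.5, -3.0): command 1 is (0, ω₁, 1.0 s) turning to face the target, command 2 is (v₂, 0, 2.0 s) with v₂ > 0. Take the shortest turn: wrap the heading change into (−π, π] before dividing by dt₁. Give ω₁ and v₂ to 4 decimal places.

ω₁ = 0.9285, v₂ = 1.3463

heading to target = atan2(-3−-4, -4.5−-2) = 2.7611
Δθ = wrap(2.7611 − 1.8326) = 0.9285; ω₁ = Δθ/dt₁ = 0.9285
distance = √((-4.5−-2)² + (-3−-4)²) = 2.6926; v₂ = distance/dt₂ = 1.3463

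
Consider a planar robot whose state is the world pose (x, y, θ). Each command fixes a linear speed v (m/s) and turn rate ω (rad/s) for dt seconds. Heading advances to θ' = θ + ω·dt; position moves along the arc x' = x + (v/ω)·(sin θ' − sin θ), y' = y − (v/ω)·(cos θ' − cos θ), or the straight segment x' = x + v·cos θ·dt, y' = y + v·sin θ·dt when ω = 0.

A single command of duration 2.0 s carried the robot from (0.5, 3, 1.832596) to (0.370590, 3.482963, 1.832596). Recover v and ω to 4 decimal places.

v = 0.2500, ω = 0.0000

Δθ = 1.832596 − 1.832596 = 0.000000
ω = Δθ/dt = 0.000000/2.0 = 0.0000
ω = 0 → v = (Δx·cos θ + Δy·sin θ)/dt = 0.2500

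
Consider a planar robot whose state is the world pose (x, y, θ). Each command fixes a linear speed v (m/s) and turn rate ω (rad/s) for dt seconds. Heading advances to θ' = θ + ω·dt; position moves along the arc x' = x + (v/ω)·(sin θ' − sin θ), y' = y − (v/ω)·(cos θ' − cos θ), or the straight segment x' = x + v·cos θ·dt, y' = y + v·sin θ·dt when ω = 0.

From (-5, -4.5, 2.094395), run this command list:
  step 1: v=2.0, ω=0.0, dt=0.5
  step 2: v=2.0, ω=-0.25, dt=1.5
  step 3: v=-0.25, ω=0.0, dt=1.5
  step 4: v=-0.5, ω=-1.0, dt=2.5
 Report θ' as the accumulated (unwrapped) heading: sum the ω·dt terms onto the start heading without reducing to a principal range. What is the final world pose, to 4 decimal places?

step 1: θ'=2.0944 (straight) → pose (-5.5000, -3.6340, 2.0944)
step 2: θ'=1.7194 (R=-8.0000) → pose (-6.4836, -0.8184, 1.7194)
step 3: θ'=1.7194 (straight) → pose (-6.4281, -1.1893, 1.7194)
step 4: θ'=-0.7806 (R=0.5000) → pose (-7.2745, -1.6185, -0.7806)

(-7.2745, -1.6185, -0.7806)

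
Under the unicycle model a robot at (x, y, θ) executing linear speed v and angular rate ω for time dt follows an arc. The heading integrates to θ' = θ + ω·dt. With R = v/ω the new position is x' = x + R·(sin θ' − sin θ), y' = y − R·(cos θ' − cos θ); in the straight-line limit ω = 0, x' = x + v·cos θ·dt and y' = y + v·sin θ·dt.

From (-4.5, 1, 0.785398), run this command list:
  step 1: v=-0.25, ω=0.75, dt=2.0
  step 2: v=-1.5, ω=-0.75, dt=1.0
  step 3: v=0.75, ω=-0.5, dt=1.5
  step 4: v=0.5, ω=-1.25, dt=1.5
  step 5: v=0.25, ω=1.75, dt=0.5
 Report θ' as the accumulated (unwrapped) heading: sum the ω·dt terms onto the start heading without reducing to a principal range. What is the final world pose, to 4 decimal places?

step 1: θ'=2.2854 (R=-0.3333) → pose (-4.5161, 0.5459, 2.2854)
step 2: θ'=1.5354 (R=2.0000) → pose (-4.0280, -0.8356, 1.5354)
step 3: θ'=0.7854 (R=-1.5000) → pose (-3.5896, 0.1720, 0.7854)
step 4: θ'=-1.0896 (R=-0.4000) → pose (-2.9522, 0.0743, -1.0896)
step 5: θ'=-0.2146 (R=0.1429) → pose (-2.8560, 0.0008, -0.2146)

(-2.8560, 0.0008, -0.2146)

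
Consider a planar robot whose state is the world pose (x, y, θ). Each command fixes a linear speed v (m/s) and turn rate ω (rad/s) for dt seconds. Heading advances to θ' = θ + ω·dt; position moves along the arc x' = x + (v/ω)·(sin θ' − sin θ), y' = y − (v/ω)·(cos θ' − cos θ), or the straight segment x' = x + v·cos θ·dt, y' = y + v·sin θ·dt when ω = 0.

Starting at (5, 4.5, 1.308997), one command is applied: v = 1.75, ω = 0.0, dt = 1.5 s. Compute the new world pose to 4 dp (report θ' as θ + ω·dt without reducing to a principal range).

(5.6794, 7.0356, 1.3090)

θ' = 1.3090 + 0.0·1.5 = 1.3090
ω = 0 → straight: x' = 5 + 1.75·cos(1.3090)·1.5 = 5.6794
y' = 4.5 + 1.75·sin(1.3090)·1.5 = 7.0356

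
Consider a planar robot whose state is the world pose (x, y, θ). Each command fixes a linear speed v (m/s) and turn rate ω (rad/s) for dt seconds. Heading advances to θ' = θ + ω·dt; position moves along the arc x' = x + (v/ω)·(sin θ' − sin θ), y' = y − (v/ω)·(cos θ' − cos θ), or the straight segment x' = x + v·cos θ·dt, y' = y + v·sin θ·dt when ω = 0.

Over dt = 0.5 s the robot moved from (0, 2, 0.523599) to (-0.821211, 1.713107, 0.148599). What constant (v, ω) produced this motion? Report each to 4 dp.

v = -1.7500, ω = -0.7500

Δθ = 0.148599 − 0.523599 = -0.375000
ω = Δθ/dt = -0.375000/0.5 = -0.7500
R = Δx/(sin θ' − sin θ) = 2.3333
v = R·ω = 2.3333·-0.7500 = -1.7500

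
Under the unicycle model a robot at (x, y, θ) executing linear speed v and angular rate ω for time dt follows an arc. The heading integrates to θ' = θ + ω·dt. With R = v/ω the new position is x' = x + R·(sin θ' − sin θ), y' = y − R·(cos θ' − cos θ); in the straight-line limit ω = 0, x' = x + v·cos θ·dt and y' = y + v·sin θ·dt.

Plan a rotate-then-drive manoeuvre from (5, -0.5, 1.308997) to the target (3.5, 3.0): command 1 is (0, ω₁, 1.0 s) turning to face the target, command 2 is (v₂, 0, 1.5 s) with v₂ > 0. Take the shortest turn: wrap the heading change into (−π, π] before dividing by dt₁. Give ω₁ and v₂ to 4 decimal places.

ω₁ = 0.6667, v₂ = 2.5386

heading to target = atan2(3−-0.5, 3.5−5) = 1.9757
Δθ = wrap(1.9757 − 1.3090) = 0.6667; ω₁ = Δθ/dt₁ = 0.6667
distance = √((3.5−5)² + (3−-0.5)²) = 3.8079; v₂ = distance/dt₂ = 2.5386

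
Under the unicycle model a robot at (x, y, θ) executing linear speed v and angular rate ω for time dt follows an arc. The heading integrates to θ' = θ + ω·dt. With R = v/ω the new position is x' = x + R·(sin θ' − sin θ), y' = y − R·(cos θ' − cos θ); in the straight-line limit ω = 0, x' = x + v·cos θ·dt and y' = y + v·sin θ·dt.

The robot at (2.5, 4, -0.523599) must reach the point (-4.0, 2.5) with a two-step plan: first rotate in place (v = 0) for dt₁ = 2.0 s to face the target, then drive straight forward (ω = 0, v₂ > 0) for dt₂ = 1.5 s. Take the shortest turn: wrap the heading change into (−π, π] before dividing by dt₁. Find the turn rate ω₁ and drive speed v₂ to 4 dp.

heading to target = atan2(2.5−4, -4−2.5) = -2.9148
Δθ = wrap(-2.9148 − -0.5236) = -2.3912; ω₁ = Δθ/dt₁ = -1.1956
distance = √((-4−2.5)² + (2.5−4)²) = 6.6708; v₂ = distance/dt₂ = 4.4472

ω₁ = -1.1956, v₂ = 4.4472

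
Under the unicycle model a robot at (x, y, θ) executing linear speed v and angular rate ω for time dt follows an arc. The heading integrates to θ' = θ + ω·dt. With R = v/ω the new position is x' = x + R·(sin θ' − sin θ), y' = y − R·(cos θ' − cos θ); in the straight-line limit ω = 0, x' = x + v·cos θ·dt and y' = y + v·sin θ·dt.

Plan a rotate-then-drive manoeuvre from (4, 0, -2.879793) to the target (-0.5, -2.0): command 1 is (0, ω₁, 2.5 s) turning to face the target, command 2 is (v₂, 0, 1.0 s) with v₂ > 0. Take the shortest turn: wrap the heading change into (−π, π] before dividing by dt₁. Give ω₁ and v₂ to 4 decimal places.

ω₁ = 0.0626, v₂ = 4.9244

heading to target = atan2(-2−0, -0.5−4) = -2.7234
Δθ = wrap(-2.7234 − -2.8798) = 0.1564; ω₁ = Δθ/dt₁ = 0.0626
distance = √((-0.5−4)² + (-2−0)²) = 4.9244; v₂ = distance/dt₂ = 4.9244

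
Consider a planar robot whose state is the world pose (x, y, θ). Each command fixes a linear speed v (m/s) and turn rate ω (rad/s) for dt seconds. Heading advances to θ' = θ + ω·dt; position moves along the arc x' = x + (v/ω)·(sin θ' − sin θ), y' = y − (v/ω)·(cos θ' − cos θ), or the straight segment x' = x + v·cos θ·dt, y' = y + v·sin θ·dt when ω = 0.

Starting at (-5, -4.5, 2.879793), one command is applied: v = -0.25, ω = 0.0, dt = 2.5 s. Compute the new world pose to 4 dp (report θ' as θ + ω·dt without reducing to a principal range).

θ' = 2.8798 + 0.0·2.5 = 2.8798
ω = 0 → straight: x' = -5 + -0.25·cos(2.8798)·2.5 = -4.3963
y' = -4.5 + -0.25·sin(2.8798)·2.5 = -4.6618

(-4.3963, -4.6618, 2.8798)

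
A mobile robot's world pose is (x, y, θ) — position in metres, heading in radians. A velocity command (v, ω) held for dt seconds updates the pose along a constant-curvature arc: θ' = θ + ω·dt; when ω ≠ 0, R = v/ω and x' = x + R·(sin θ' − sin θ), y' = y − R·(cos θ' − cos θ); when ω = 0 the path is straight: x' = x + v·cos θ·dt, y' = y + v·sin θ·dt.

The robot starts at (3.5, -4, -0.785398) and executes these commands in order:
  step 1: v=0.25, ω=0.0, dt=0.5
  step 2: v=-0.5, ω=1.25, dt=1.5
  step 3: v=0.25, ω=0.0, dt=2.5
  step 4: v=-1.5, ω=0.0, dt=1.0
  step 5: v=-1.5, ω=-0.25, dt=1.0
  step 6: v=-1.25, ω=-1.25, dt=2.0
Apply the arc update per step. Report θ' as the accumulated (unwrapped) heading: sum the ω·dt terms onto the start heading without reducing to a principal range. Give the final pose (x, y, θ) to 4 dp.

(-0.0468, -5.4340, -1.6604)

step 1: θ'=-0.7854 (straight) → pose (3.5884, -4.0884, -0.7854)
step 2: θ'=1.0896 (R=-0.4000) → pose (2.9510, -4.1861, 1.0896)
step 3: θ'=1.0896 (straight) → pose (3.2402, -3.6321, 1.0896)
step 4: θ'=1.0896 (straight) → pose (2.5460, -4.9617, 1.0896)
step 5: θ'=0.8396 (R=6.0000) → pose (1.6936, -6.1913, 0.8396)
step 6: θ'=-1.6604 (R=1.0000) → pose (-0.0468, -5.4340, -1.6604)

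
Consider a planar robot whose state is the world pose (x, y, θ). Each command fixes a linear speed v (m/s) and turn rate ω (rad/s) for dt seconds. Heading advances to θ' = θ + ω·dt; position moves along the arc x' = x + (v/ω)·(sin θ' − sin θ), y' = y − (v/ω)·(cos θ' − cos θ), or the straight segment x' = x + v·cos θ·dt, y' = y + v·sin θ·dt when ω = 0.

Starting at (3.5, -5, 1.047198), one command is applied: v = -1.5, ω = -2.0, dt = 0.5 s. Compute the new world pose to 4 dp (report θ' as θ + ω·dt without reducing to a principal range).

θ' = 1.0472 + -2.0·0.5 = 0.0472
R = v/ω = -1.5/-2.0 = 0.7500
x' = 3.5 + 0.7500·(sin 0.0472 − sin 1.0472) = 2.8859
y' = -5 − 0.7500·(cos 0.0472 − cos 1.0472) = -5.3742

(2.8859, -5.3742, 0.0472)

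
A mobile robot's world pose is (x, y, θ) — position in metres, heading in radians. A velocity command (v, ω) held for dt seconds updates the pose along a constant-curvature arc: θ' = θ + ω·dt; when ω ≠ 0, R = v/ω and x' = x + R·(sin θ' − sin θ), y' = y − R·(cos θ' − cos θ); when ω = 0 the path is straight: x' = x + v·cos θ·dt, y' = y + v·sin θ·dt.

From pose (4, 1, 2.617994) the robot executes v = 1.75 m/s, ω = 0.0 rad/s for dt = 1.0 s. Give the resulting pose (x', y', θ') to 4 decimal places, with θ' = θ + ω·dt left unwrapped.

(2.4845, 1.8750, 2.6180)

θ' = 2.6180 + 0.0·1.0 = 2.6180
ω = 0 → straight: x' = 4 + 1.75·cos(2.6180)·1.0 = 2.4845
y' = 1 + 1.75·sin(2.6180)·1.0 = 1.8750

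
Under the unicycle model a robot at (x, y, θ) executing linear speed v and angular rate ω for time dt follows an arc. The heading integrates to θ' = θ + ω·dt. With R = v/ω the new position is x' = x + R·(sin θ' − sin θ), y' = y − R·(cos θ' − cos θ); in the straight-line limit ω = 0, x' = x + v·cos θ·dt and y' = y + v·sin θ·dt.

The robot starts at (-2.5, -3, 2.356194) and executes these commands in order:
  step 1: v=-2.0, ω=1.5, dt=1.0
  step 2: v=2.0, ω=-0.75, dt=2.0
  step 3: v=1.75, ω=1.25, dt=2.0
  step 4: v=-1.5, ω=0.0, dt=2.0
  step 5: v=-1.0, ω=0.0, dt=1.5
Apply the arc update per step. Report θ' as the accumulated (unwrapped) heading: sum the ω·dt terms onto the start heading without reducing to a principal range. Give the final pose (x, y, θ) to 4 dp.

step 1: θ'=3.8562 (R=-1.3333) → pose (-0.6834, -3.0643, 3.8562)
step 2: θ'=2.3562 (R=-2.6667) → pose (-4.3166, -2.9357, 2.3562)
step 3: θ'=4.8562 (R=1.4000) → pose (-6.6921, -4.1263, 4.8562)
step 4: θ'=4.8562 (straight) → pose (-7.1220, -1.1572, 4.8562)
step 5: θ'=4.8562 (straight) → pose (-7.3370, 0.3273, 4.8562)

(-7.3370, 0.3273, 4.8562)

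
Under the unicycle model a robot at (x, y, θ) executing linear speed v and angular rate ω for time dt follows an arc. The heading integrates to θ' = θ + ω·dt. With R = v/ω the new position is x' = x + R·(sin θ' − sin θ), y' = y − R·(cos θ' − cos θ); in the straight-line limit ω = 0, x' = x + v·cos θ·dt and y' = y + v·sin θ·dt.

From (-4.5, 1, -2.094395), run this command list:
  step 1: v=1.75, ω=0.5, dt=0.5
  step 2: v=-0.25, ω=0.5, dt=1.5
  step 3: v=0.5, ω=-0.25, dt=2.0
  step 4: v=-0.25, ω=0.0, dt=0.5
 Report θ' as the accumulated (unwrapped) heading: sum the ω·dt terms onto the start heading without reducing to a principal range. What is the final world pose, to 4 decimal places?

(-4.6507, -0.2793, -1.5944)

step 1: θ'=-1.8444 (R=3.5000) → pose (-4.8387, 0.1957, -1.8444)
step 2: θ'=-1.0944 (R=-0.5000) → pose (-4.8758, 0.5601, -1.0944)
step 3: θ'=-1.5944 (R=-2.0000) → pose (-4.6537, -0.4043, -1.5944)
step 4: θ'=-1.5944 (straight) → pose (-4.6507, -0.2793, -1.5944)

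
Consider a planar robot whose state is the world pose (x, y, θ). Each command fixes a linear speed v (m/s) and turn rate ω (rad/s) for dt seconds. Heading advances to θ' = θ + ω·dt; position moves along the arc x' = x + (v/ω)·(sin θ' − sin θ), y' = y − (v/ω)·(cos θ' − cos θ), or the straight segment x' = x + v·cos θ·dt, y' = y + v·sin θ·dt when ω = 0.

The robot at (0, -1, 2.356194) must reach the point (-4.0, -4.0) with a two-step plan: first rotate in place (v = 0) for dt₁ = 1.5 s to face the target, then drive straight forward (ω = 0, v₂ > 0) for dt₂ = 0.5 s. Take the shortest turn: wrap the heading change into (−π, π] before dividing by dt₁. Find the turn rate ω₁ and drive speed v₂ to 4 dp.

ω₁ = 0.9526, v₂ = 10.0000

heading to target = atan2(-4−-1, -4−0) = -2.4981
Δθ = wrap(-2.4981 − 2.3562) = 1.4289; ω₁ = Δθ/dt₁ = 0.9526
distance = √((-4−0)² + (-4−-1)²) = 5.0000; v₂ = distance/dt₂ = 10.0000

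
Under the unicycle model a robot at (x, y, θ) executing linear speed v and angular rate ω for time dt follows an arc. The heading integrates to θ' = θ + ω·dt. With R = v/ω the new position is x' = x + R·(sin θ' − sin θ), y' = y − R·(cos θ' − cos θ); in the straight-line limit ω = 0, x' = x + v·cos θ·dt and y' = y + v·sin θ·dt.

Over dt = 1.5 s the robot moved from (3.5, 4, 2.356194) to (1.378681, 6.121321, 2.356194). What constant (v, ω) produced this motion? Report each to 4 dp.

Δθ = 2.356194 − 2.356194 = 0.000000
ω = Δθ/dt = 0.000000/1.5 = 0.0000
ω = 0 → v = (Δx·cos θ + Δy·sin θ)/dt = 2.0000

v = 2.0000, ω = 0.0000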